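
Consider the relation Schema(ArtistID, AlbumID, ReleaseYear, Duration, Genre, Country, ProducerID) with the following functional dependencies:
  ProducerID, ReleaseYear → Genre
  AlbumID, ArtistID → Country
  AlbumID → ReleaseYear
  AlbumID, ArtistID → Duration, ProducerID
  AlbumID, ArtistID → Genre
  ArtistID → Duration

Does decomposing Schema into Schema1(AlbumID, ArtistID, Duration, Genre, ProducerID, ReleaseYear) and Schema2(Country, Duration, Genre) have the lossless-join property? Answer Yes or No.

No

Common attributes: {Duration, Genre}; their closure is {Duration, Genre}.
Schema1 ⊄ {Duration, Genre} and Schema2 ⊄ {Duration, Genre}, so the split is lossy.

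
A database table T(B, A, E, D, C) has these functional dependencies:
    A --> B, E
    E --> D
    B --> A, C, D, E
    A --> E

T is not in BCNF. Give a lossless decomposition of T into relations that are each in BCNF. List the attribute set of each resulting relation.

{A, B, C, E}; {D, E}

Candidate keys of the original relation: {A}, {B}.
In {A, B, C, D, E}, {E} is not a superkey ({E}⁺ restricted to this set is {D, E}), so split on E --> D into {D, E} and {A, B, C, E}.
{D, E} has no BCNF violation.
{A, B, C, E} has no BCNF violation.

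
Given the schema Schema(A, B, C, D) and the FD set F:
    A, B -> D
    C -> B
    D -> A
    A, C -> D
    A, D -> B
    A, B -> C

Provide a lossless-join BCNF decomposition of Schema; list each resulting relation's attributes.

{A, C, D}; {B, C}

Candidate keys of the original relation: {A, B}, {A, C}, {D}.
{A, B, C, D}: {C} determines {B, C} here but is not a superkey — split on C -> B, giving {B, C} and {A, C, D}.
{B, C}: every determinant is a superkey — BCNF.
{A, C, D}: every determinant is a superkey — BCNF.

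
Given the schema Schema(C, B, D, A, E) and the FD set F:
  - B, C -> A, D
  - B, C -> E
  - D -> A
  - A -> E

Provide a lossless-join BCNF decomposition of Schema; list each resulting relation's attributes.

{A, D}; {A, E}; {B, C, D}

Candidate key of the original relation: {B, C}.
In {A, B, C, D, E}, {D} is not a superkey ({D}⁺ restricted to this set is {A, D, E}), so split on D -> A, E into {A, D, E} and {B, C, D}.
In {A, D, E}, {A} is not a superkey ({A}⁺ restricted to this set is {A, E}), so split on A -> E into {A, E} and {A, D}.
{A, E} is in BCNF.
{A, D} is in BCNF.
{B, C, D} is in BCNF.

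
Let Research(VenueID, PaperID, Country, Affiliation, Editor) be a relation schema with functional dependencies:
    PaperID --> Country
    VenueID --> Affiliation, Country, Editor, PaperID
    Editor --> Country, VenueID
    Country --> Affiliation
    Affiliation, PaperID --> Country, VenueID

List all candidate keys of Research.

{Editor}⁺ = {Affiliation, Country, Editor, PaperID, VenueID} — all of the relation — so {Editor} is a candidate key.
{PaperID}⁺ = {Affiliation, Country, Editor, PaperID, VenueID} — all of the relation — so {PaperID} is a candidate key.
{VenueID}⁺ = {Affiliation, Country, Editor, PaperID, VenueID} — all of the relation — so {VenueID} is a candidate key.
No proper subset of any of these is a key, and no other minimal superkey exists.

{Editor}, {PaperID}, {VenueID}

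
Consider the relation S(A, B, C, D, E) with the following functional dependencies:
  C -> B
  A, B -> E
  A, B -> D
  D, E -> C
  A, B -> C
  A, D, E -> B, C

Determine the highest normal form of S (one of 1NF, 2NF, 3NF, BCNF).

Candidate keys: {A, B}, {A, C}, {A, D, E}. Prime attributes: {A, B, C, D, E}.
For C -> B we have {C}⁺ = {B, C}; {C} is not a superkey, so BCNF fails.
But every attribute on its right side ({B}) is prime, and the same holds for every other non-superkey FD, so 3NF still holds.

3NF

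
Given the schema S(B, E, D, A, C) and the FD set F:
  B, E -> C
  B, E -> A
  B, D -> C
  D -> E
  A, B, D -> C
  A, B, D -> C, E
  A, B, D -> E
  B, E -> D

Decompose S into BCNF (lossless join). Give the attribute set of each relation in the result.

Candidate keys of the original relation: {B, D}, {B, E}.
Within {A, B, C, D, E}: {D}⁺ ∩ {A, B, C, D, E} = {D, E}, not the whole set, so D -> E violates BCNF; decompose into {D, E} and {A, B, C, D}.
{D, E} is in BCNF.
{A, B, C, D} is in BCNF.

{A, B, C, D}; {D, E}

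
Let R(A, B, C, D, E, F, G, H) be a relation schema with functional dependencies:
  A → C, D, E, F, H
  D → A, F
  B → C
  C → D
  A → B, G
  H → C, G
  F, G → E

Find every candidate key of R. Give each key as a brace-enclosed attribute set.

Closure of {A} is {A, B, C, D, E, F, G, H}, the whole schema; {A} is a candidate key.
Closure of {B} is {A, B, C, D, E, F, G, H}, the whole schema; {B} is a candidate key.
Closure of {C} is {A, B, C, D, E, F, G, H}, the whole schema; {C} is a candidate key.
Closure of {D} is {A, B, C, D, E, F, G, H}, the whole schema; {D} is a candidate key.
Closure of {H} is {A, B, C, D, E, F, G, H}, the whole schema; {H} is a candidate key.
These are minimal and exhaustive — every other superkey contains one of them.

{A}, {B}, {C}, {D}, {H}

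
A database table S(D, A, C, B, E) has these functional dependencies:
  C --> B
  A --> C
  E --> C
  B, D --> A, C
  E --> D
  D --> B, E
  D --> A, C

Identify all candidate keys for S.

{D}, {E}

{D} is a candidate key since {D}⁺ = {A, B, C, D, E} covers every attribute.
{E} is a candidate key since {E}⁺ = {A, B, C, D, E} covers every attribute.
Any other superkey properly contains one of these, so there are no further candidate keys.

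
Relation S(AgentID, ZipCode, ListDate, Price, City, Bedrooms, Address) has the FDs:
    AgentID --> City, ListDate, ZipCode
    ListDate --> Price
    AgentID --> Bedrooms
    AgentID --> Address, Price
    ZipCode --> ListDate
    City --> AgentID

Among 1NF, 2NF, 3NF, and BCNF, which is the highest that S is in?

Candidate keys: {AgentID}, {City}. Prime attributes: {AgentID, City}.
For ListDate --> Price we have {ListDate}⁺ = {ListDate, Price}; {ListDate} is not a superkey, so BCNF fails.
Because {Price} is non-prime and the left side of ListDate --> Price is not a superkey, the relation is not in 3NF.
All keys have size 1, which rules out partial dependencies — 2NF is satisfied.

2NF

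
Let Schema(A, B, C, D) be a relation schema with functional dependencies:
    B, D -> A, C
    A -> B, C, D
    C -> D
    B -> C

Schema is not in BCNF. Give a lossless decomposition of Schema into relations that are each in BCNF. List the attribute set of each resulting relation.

{A, B, C}; {C, D}

Candidate keys of the original relation: {A}, {B}.
In {A, B, C, D}, {C} is not a superkey ({C}⁺ restricted to this set is {C, D}), so split on C -> D into {C, D} and {A, B, C}.
{C, D} has no BCNF violation.
{A, B, C} has no BCNF violation.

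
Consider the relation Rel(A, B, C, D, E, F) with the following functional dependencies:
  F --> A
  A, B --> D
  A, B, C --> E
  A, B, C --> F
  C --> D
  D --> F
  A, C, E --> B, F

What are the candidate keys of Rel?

{B, C}, {C, E}

{C} never appears on the right of any FD, so every key must include it.
{B, C} is a candidate key since {B, C}⁺ = {A, B, C, D, E, F} covers every attribute.
{C, E} is a candidate key since {C, E}⁺ = {A, B, C, D, E, F} covers every attribute.
No proper subset of any of these is a key, and no other minimal superkey exists.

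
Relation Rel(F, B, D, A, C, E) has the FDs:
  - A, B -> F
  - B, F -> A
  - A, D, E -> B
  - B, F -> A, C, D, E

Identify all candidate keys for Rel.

{A, B}, {A, D, E}, {B, F}

Closure of {A, B} is {A, B, C, D, E, F}, the whole schema; {A, B} is a candidate key.
Closure of {B, F} is {A, B, C, D, E, F}, the whole schema; {B, F} is a candidate key.
Closure of {A, D, E} is {A, B, C, D, E, F}, the whole schema; {A, D, E} is a candidate key.
No proper subset of any of these is a key, and no other minimal superkey exists.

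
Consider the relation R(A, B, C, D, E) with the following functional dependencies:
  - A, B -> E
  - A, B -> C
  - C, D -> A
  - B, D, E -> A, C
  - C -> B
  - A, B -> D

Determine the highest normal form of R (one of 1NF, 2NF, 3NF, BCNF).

3NF

Candidate keys: {A, B}, {A, C}, {B, D, E}, {C, D}. Prime attributes: {A, B, C, D, E}.
C -> B: {C}⁺ = {B, C}, which is not all of the attributes, so the left side is not a superkey — BCNF is violated.
Since {B} ⊆ prime attributes and every other non-superkey FD also has a prime right side, the schema is in 3NF.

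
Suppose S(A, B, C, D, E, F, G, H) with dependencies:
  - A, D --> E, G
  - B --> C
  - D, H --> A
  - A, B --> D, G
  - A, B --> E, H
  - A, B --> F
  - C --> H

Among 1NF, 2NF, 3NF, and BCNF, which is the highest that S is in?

Candidate keys: {A, B}, {B, D}. Prime attributes: {A, B, D}.
For A, D --> E, G we have {A, D}⁺ = {A, D, E, G}; {A, D} is not a superkey, so BCNF fails.
Because {E, G} are non-prime and the left side of A, D --> E, G is not a superkey, the relation is not in 3NF.
Since {B} ⊂ {A, B} and {B}⁺ ⊇ {C, H} with {C, H} non-prime, there is a partial dependency; 2NF fails.

1NF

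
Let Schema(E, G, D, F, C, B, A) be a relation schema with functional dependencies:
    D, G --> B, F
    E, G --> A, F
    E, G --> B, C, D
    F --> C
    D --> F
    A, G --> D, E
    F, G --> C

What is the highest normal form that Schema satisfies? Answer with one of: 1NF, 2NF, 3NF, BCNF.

2NF

Candidate keys: {A, G}, {E, G}. Prime attributes: {A, E, G}.
D, G --> B, F: {D, G}⁺ = {B, C, D, F, G}, which is not all of the attributes, so the left side is not a superkey — BCNF is violated.
D, G --> B, F has non-prime {B, F} on the right and a non-superkey on the left, so 3NF fails.
Checking every proper subset of each key, none determines a non-prime attribute — 2NF is satisfied.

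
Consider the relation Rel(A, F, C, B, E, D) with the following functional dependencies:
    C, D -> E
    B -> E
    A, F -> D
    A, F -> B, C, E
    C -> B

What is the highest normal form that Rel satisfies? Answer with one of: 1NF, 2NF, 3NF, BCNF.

Candidate key: {A, F}. Prime attributes: {A, F}.
C, D -> E breaks BCNF: {C, D}⁺ = {B, C, D, E}, so {C, D} is not a superkey.
C, D -> E has non-prime {E} on the right and a non-superkey on the left, so 3NF fails.
Checking every proper subset of each key, none determines a non-prime attribute — 2NF is satisfied.

2NF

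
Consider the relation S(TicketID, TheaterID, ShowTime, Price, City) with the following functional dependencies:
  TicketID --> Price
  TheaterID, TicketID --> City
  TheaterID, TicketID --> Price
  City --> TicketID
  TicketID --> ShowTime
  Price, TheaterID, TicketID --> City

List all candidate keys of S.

No FD produces {TheaterID}, so it must be in every candidate key.
Closure of {City, TheaterID} is {City, Price, ShowTime, TheaterID, TicketID}, the whole schema; {City, TheaterID} is a candidate key.
Closure of {TheaterID, TicketID} is {City, Price, ShowTime, TheaterID, TicketID}, the whole schema; {TheaterID, TicketID} is a candidate key.
No proper subset of any of these is a key, and no other minimal superkey exists.

{City, TheaterID}, {TheaterID, TicketID}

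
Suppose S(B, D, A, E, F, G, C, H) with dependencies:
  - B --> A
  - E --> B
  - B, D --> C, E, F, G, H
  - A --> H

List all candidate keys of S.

{B, D}, {D, E}

Attributes never on any right-hand side: {D} — every candidate key must contain it.
{B, D}⁺ = {A, B, C, D, E, F, G, H} — all of the relation — so {B, D} is a candidate key.
{D, E}⁺ = {A, B, C, D, E, F, G, H} — all of the relation — so {D, E} is a candidate key.
No proper subset of any of these is a key, and no other minimal superkey exists.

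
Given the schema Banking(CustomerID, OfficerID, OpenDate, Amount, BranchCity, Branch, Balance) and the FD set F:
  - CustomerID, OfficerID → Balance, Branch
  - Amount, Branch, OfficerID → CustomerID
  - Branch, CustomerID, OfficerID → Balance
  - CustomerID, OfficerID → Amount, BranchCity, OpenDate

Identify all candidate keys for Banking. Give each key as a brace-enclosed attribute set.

No FD produces {OfficerID}, so it must be in every candidate key.
Closure of {CustomerID, OfficerID} is {Amount, Balance, Branch, BranchCity, CustomerID, OfficerID, OpenDate}, the whole schema; {CustomerID, OfficerID} is a candidate key.
Closure of {Amount, Branch, OfficerID} is {Amount, Balance, Branch, BranchCity, CustomerID, OfficerID, OpenDate}, the whole schema; {Amount, Branch, OfficerID} is a candidate key.
These are minimal and exhaustive — every other superkey contains one of them.

{Amount, Branch, OfficerID}, {CustomerID, OfficerID}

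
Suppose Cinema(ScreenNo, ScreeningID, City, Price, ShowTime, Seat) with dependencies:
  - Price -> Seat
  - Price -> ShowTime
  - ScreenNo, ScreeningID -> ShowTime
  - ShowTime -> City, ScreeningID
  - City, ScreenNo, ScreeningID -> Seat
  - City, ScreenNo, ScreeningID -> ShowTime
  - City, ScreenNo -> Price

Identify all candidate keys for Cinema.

{City, ScreenNo}, {Price, ScreenNo}, {ScreenNo, ScreeningID}, {ScreenNo, ShowTime}

Attributes never on any right-hand side: {ScreenNo} — every candidate key must contain it.
{City, ScreenNo}⁺ = {City, Price, ScreenNo, ScreeningID, Seat, ShowTime} — all of the relation — so {City, ScreenNo} is a candidate key.
{Price, ScreenNo}⁺ = {City, Price, ScreenNo, ScreeningID, Seat, ShowTime} — all of the relation — so {Price, ScreenNo} is a candidate key.
{ScreenNo, ScreeningID}⁺ = {City, Price, ScreenNo, ScreeningID, Seat, ShowTime} — all of the relation — so {ScreenNo, ScreeningID} is a candidate key.
{ScreenNo, ShowTime}⁺ = {City, Price, ScreenNo, ScreeningID, Seat, ShowTime} — all of the relation — so {ScreenNo, ShowTime} is a candidate key.
No proper subset of any of these is a key, and no other minimal superkey exists.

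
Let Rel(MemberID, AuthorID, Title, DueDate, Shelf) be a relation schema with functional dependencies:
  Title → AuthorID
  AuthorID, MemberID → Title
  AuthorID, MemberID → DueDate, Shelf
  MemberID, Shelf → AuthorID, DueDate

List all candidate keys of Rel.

{AuthorID, MemberID}, {MemberID, Shelf}, {MemberID, Title}

Attributes never on any right-hand side: {MemberID} — every candidate key must contain it.
{AuthorID, MemberID} is a candidate key since {AuthorID, MemberID}⁺ = {AuthorID, DueDate, MemberID, Shelf, Title} covers every attribute.
{MemberID, Shelf} is a candidate key since {MemberID, Shelf}⁺ = {AuthorID, DueDate, MemberID, Shelf, Title} covers every attribute.
{MemberID, Title} is a candidate key since {MemberID, Title}⁺ = {AuthorID, DueDate, MemberID, Shelf, Title} covers every attribute.
These are minimal and exhaustive — every other superkey contains one of them.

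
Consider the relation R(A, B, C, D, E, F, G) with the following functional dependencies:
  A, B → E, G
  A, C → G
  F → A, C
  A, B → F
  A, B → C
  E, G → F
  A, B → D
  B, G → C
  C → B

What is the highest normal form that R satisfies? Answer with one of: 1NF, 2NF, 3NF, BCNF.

3NF

Candidate keys: {A, B}, {A, C}, {E, G}, {F}. Prime attributes: {A, B, C, E, F, G}.
For B, G → C we have {B, G}⁺ = {B, C, G}; {B, G} is not a superkey, so BCNF fails.
Its right-hand attributes {C} are all prime, as are those of every other non-superkey FD — the relation is in 3NF.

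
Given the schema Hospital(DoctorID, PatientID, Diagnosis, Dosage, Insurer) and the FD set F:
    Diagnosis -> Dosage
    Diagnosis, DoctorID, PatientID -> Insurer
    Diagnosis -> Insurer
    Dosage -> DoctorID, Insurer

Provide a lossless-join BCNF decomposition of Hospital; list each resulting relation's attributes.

{Diagnosis, Dosage}; {Diagnosis, PatientID}; {DoctorID, Dosage, Insurer}

Candidate key of the original relation: {Diagnosis, PatientID}.
{Diagnosis, DoctorID, Dosage, Insurer, PatientID}: {Diagnosis} determines {Diagnosis, DoctorID, Dosage, Insurer} here but is not a superkey — split on Diagnosis -> DoctorID, Dosage, Insurer, giving {Diagnosis, DoctorID, Dosage, Insurer} and {Diagnosis, PatientID}.
{Diagnosis, DoctorID, Dosage, Insurer}: {Dosage} determines {DoctorID, Dosage, Insurer} here but is not a superkey — split on Dosage -> DoctorID, Insurer, giving {DoctorID, Dosage, Insurer} and {Diagnosis, Dosage}.
{DoctorID, Dosage, Insurer} has no BCNF violation.
{Diagnosis, Dosage} has no BCNF violation.
{Diagnosis, PatientID} has no BCNF violation.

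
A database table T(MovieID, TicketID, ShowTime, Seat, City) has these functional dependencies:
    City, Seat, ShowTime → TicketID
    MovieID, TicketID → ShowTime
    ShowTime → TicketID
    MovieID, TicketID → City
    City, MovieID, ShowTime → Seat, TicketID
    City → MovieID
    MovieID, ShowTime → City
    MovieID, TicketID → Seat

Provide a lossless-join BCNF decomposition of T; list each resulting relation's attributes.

{City, MovieID}; {City, Seat, ShowTime}; {ShowTime, TicketID}

Candidate keys of the original relation: {City, ShowTime}, {City, TicketID}, {MovieID, ShowTime}, {MovieID, TicketID}.
{City, MovieID, Seat, ShowTime, TicketID}: {ShowTime} determines {ShowTime, TicketID} here but is not a superkey — split on ShowTime → TicketID, giving {ShowTime, TicketID} and {City, MovieID, Seat, ShowTime}.
{ShowTime, TicketID}: every determinant is a superkey — BCNF.
{City, MovieID, Seat, ShowTime}: {City} determines {City, MovieID} here but is not a superkey — split on City → MovieID, giving {City, MovieID} and {City, Seat, ShowTime}.
{City, MovieID}: every determinant is a superkey — BCNF.
{City, Seat, ShowTime}: every determinant is a superkey — BCNF.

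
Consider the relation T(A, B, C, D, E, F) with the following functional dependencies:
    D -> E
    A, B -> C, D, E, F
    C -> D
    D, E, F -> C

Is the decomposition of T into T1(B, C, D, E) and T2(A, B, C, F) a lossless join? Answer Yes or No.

T1 ∩ T2 = {B, C}; its closure under F is {B, C, D, E}.
T1 is contained in that closure, so T1 ∩ T2 -> T1 holds and the join is lossless.

Yes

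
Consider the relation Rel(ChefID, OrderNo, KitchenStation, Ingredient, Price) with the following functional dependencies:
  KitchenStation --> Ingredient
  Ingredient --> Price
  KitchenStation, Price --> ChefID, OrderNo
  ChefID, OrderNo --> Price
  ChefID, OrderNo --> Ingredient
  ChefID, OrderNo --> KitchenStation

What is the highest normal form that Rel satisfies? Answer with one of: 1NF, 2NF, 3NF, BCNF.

Candidate keys: {ChefID, OrderNo}, {KitchenStation}. Prime attributes: {ChefID, KitchenStation, OrderNo}.
Ingredient --> Price breaks BCNF: {Ingredient}⁺ = {Ingredient, Price}, so {Ingredient} is not a superkey.
Ingredient --> Price determines the non-prime attribute {Price} from a non-superkey — 3NF is violated.
Checking every proper subset of each key, none determines a non-prime attribute — 2NF is satisfied.

2NF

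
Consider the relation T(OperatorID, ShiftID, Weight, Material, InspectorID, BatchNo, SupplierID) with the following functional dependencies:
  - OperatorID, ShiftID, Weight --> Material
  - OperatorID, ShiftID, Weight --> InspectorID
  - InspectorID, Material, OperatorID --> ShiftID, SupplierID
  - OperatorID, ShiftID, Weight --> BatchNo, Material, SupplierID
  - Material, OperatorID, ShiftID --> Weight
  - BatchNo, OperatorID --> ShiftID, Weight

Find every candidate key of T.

Attributes never on any right-hand side: {OperatorID} — every candidate key must contain it.
{BatchNo, OperatorID} is a candidate key since {BatchNo, OperatorID}⁺ = {BatchNo, InspectorID, Material, OperatorID, ShiftID, SupplierID, Weight} covers every attribute.
{InspectorID, Material, OperatorID} is a candidate key since {InspectorID, Material, OperatorID}⁺ = {BatchNo, InspectorID, Material, OperatorID, ShiftID, SupplierID, Weight} covers every attribute.
{Material, OperatorID, ShiftID} is a candidate key since {Material, OperatorID, ShiftID}⁺ = {BatchNo, InspectorID, Material, OperatorID, ShiftID, SupplierID, Weight} covers every attribute.
{OperatorID, ShiftID, Weight} is a candidate key since {OperatorID, ShiftID, Weight}⁺ = {BatchNo, InspectorID, Material, OperatorID, ShiftID, SupplierID, Weight} covers every attribute.
Any other superkey properly contains one of these, so there are no further candidate keys.

{BatchNo, OperatorID}, {InspectorID, Material, OperatorID}, {Material, OperatorID, ShiftID}, {OperatorID, ShiftID, Weight}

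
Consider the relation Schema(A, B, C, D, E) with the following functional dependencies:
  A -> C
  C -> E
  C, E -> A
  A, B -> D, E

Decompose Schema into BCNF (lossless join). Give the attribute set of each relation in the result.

{A, B, D}; {A, C, E}

Candidate keys of the original relation: {A, B}, {B, C}.
Within {A, B, C, D, E}: {A}⁺ ∩ {A, B, C, D, E} = {A, C, E}, not the whole set, so A -> C, E violates BCNF; decompose into {A, C, E} and {A, B, D}.
{A, C, E} has no BCNF violation.
{A, B, D} has no BCNF violation.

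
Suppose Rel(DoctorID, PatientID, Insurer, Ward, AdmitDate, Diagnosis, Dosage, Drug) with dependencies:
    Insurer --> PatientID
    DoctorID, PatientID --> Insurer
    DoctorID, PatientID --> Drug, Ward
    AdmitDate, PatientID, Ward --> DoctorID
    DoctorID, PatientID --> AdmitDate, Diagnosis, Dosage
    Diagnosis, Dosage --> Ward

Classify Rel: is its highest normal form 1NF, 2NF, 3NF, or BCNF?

Candidate keys: {AdmitDate, Diagnosis, Dosage, Insurer}, {AdmitDate, Diagnosis, Dosage, PatientID}, {AdmitDate, Insurer, Ward}, {AdmitDate, PatientID, Ward}, {DoctorID, Insurer}, {DoctorID, PatientID}. Prime attributes: {AdmitDate, Diagnosis, DoctorID, Dosage, Insurer, PatientID, Ward}.
For Insurer --> PatientID we have {Insurer}⁺ = {Insurer, PatientID}; {Insurer} is not a superkey, so BCNF fails.
Its right-hand attributes {PatientID} are all prime, as are those of every other non-superkey FD — the relation is in 3NF.

3NF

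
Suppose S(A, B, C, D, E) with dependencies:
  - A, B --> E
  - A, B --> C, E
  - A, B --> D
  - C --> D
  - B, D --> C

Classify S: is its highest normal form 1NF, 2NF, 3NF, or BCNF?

Candidate key: {A, B}. Prime attributes: {A, B}.
C --> D breaks BCNF: {C}⁺ = {C, D}, so {C} is not a superkey.
C --> D determines the non-prime attribute {D} from a non-superkey — 3NF is violated.
No proper subset of a key has a non-prime attribute in its closure, so there is no partial dependency; 2NF holds.

2NF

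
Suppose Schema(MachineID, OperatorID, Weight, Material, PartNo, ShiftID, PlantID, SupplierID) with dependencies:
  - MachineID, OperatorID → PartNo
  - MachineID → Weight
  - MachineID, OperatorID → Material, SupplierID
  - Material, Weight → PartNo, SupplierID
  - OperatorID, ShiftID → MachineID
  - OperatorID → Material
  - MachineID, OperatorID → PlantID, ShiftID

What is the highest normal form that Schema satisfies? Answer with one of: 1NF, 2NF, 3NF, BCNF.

1NF

Candidate keys: {MachineID, OperatorID}, {OperatorID, ShiftID}. Prime attributes: {MachineID, OperatorID, ShiftID}.
MachineID → Weight breaks BCNF: {MachineID}⁺ = {MachineID, Weight}, so {MachineID} is not a superkey.
Because {Weight} is non-prime and the left side of MachineID → Weight is not a superkey, the relation is not in 3NF.
The proper key subset {MachineID} of {MachineID, OperatorID} determines non-prime {Weight}, so the relation is not even in 2NF.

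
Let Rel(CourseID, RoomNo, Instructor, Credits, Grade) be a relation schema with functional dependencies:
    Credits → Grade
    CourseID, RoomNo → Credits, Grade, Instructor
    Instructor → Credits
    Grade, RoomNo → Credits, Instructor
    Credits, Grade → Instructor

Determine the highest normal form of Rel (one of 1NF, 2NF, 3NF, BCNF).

Candidate key: {CourseID, RoomNo}. Prime attributes: {CourseID, RoomNo}.
Credits → Grade: {Credits}⁺ = {Credits, Grade, Instructor}, which is not all of the attributes, so the left side is not a superkey — BCNF is violated.
Credits → Grade has non-prime {Grade} on the right and a non-superkey on the left, so 3NF fails.
No non-prime attribute depends on a proper subset of any candidate key, so 2NF holds.

2NF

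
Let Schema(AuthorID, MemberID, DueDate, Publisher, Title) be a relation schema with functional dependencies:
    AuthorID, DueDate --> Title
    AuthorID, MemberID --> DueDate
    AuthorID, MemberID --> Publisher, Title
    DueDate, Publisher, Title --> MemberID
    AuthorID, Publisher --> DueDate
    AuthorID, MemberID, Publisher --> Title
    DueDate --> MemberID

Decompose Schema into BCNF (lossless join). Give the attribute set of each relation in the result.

{AuthorID, DueDate, Publisher, Title}; {DueDate, MemberID}

Candidate keys of the original relation: {AuthorID, DueDate}, {AuthorID, MemberID}, {AuthorID, Publisher}.
{AuthorID, DueDate, MemberID, Publisher, Title}: {DueDate, Publisher, Title} determines {DueDate, MemberID, Publisher, Title} here but is not a superkey — split on DueDate, Publisher, Title --> MemberID, giving {DueDate, MemberID, Publisher, Title} and {AuthorID, DueDate, Publisher, Title}.
{DueDate, MemberID, Publisher, Title}: {DueDate} determines {DueDate, MemberID} here but is not a superkey — split on DueDate --> MemberID, giving {DueDate, MemberID} and {DueDate, Publisher, Title}.
{DueDate, MemberID}: every determinant is a superkey — BCNF.
{DueDate, Publisher, Title}: every determinant is a superkey — BCNF.
{AuthorID, DueDate, Publisher, Title}: every determinant is a superkey — BCNF.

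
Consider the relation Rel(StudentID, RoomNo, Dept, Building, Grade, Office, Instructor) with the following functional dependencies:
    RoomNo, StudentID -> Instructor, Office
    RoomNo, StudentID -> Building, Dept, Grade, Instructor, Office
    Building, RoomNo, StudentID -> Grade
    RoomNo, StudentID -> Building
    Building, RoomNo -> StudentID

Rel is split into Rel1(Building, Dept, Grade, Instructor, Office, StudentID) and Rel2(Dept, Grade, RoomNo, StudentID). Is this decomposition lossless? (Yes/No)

No

The shared attributes are {Dept, Grade, StudentID} and {Dept, Grade, StudentID}⁺ = {Dept, Grade, StudentID}.
The closure covers neither Rel1 nor Rel2 entirely; the join is not lossless.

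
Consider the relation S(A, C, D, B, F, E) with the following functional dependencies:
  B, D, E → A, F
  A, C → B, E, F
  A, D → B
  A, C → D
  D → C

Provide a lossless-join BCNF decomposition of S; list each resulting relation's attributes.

Candidate keys of the original relation: {A, C}, {A, D}, {B, D, E}.
{A, B, C, D, E, F}: {D} determines {C, D} here but is not a superkey — split on D → C, giving {C, D} and {A, B, D, E, F}.
{C, D} has no BCNF violation.
{A, B, D, E, F} has no BCNF violation.

{A, B, D, E, F}; {C, D}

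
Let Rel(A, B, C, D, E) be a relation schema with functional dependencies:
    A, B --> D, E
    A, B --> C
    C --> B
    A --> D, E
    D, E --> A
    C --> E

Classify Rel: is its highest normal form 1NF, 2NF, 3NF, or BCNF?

3NF

Candidate keys: {A, B}, {A, C}, {B, D, E}, {C, D}. Prime attributes: {A, B, C, D, E}.
C --> B breaks BCNF: {C}⁺ = {B, C, E}, so {C} is not a superkey.
Its right-hand attributes {B} are all prime, as are those of every other non-superkey FD — the relation is in 3NF.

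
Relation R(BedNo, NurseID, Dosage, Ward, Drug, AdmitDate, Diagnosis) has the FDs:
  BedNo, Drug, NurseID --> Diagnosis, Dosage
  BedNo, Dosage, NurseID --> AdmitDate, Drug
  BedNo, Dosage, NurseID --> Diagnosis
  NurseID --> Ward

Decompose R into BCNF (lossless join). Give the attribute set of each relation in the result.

Candidate keys of the original relation: {BedNo, Dosage, NurseID}, {BedNo, Drug, NurseID}.
In {AdmitDate, BedNo, Diagnosis, Dosage, Drug, NurseID, Ward}, {NurseID} is not a superkey ({NurseID}⁺ restricted to this set is {NurseID, Ward}), so split on NurseID --> Ward into {NurseID, Ward} and {AdmitDate, BedNo, Diagnosis, Dosage, Drug, NurseID}.
{NurseID, Ward} is in BCNF.
{AdmitDate, BedNo, Diagnosis, Dosage, Drug, NurseID} is in BCNF.

{AdmitDate, BedNo, Diagnosis, Dosage, Drug, NurseID}; {NurseID, Ward}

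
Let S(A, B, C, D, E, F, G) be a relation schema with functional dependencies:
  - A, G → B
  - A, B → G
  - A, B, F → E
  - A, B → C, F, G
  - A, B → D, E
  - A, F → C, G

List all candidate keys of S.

{A} never appears on the right of any FD, so every key must include it.
Closure of {A, B} is {A, B, C, D, E, F, G}, the whole schema; {A, B} is a candidate key.
Closure of {A, F} is {A, B, C, D, E, F, G}, the whole schema; {A, F} is a candidate key.
Closure of {A, G} is {A, B, C, D, E, F, G}, the whole schema; {A, G} is a candidate key.
Any other superkey properly contains one of these, so there are no further candidate keys.

{A, B}, {A, F}, {A, G}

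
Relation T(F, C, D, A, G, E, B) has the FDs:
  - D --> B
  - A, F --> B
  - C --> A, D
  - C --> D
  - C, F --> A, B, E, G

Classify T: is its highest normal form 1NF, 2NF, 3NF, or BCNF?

1NF

Candidate key: {C, F}. Prime attributes: {C, F}.
D --> B: {D}⁺ = {B, D}, which is not all of the attributes, so the left side is not a superkey — BCNF is violated.
D --> B has non-prime {B} on the right and a non-superkey on the left, so 3NF fails.
{C} is a proper subset of the key {C, F}, and {C}⁺ contains the non-prime attributes {A, B, D} — a partial dependency, so 2NF is violated.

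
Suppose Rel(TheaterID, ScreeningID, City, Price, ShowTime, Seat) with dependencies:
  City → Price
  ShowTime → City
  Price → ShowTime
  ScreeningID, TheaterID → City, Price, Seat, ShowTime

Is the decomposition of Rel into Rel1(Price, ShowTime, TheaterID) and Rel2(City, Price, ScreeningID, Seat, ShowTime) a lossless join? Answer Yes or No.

No

Rel1 ∩ Rel2 = {Price, ShowTime}; its closure under F is {City, Price, ShowTime}.
Neither Rel1 nor Rel2 is contained in that closure, so the decomposition is lossy.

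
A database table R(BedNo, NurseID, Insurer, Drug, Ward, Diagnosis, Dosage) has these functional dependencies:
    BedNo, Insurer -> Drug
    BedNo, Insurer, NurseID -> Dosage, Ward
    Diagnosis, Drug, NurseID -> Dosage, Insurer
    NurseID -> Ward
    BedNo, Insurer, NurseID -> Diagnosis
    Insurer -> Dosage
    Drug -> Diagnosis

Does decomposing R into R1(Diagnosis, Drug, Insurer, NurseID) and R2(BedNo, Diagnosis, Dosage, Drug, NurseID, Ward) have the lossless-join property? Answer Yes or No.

Yes

R1 ∩ R2 = {Diagnosis, Drug, NurseID}; its closure under F is {Diagnosis, Dosage, Drug, Insurer, NurseID, Ward}.
Since R1 ⊆ {Diagnosis, Dosage, Drug, Insurer, NurseID, Ward}, the intersection is a superkey of R1; the decomposition is lossless.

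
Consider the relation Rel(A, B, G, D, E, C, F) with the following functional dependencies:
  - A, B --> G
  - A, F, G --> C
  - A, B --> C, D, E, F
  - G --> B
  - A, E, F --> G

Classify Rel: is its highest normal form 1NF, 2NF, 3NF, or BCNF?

Candidate keys: {A, B}, {A, E, F}, {A, G}. Prime attributes: {A, B, E, F, G}.
G --> B breaks BCNF: {G}⁺ = {B, G}, so {G} is not a superkey.
Since {B} ⊆ prime attributes and every other non-superkey FD also has a prime right side, the schema is in 3NF.

3NF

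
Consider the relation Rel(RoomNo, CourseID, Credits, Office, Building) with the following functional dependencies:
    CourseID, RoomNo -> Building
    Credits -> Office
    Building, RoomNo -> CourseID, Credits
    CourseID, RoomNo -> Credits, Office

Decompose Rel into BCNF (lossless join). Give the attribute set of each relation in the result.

{Building, CourseID, Credits, RoomNo}; {Credits, Office}

Candidate keys of the original relation: {Building, RoomNo}, {CourseID, RoomNo}.
In {Building, CourseID, Credits, Office, RoomNo}, {Credits} is not a superkey ({Credits}⁺ restricted to this set is {Credits, Office}), so split on Credits -> Office into {Credits, Office} and {Building, CourseID, Credits, RoomNo}.
{Credits, Office} is in BCNF.
{Building, CourseID, Credits, RoomNo} is in BCNF.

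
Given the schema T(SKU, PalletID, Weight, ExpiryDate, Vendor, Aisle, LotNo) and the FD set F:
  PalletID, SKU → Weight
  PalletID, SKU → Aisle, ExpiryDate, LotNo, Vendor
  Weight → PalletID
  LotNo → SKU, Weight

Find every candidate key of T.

{LotNo}, {PalletID, SKU}, {SKU, Weight}

{LotNo} is a candidate key since {LotNo}⁺ = {Aisle, ExpiryDate, LotNo, PalletID, SKU, Vendor, Weight} covers every attribute.
{PalletID, SKU} is a candidate key since {PalletID, SKU}⁺ = {Aisle, ExpiryDate, LotNo, PalletID, SKU, Vendor, Weight} covers every attribute.
{SKU, Weight} is a candidate key since {SKU, Weight}⁺ = {Aisle, ExpiryDate, LotNo, PalletID, SKU, Vendor, Weight} covers every attribute.
No proper subset of any of these is a key, and no other minimal superkey exists.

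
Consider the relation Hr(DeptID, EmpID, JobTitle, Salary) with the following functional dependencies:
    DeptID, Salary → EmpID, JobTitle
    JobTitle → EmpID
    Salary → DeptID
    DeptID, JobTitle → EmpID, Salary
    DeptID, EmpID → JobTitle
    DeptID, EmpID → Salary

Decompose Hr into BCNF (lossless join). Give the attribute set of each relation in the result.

{DeptID, JobTitle, Salary}; {EmpID, JobTitle}

Candidate keys of the original relation: {DeptID, EmpID}, {DeptID, JobTitle}, {Salary}.
In {DeptID, EmpID, JobTitle, Salary}, {JobTitle} is not a superkey ({JobTitle}⁺ restricted to this set is {EmpID, JobTitle}), so split on JobTitle → EmpID into {EmpID, JobTitle} and {DeptID, JobTitle, Salary}.
{EmpID, JobTitle} has no BCNF violation.
{DeptID, JobTitle, Salary} has no BCNF violation.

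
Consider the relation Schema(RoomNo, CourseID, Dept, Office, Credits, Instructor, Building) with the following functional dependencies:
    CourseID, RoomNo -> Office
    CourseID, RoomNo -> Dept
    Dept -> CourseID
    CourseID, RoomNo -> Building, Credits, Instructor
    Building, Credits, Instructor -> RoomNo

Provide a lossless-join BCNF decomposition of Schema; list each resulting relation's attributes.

Candidate keys of the original relation: {Building, CourseID, Credits, Instructor}, {Building, Credits, Dept, Instructor}, {CourseID, RoomNo}, {Dept, RoomNo}.
{Building, CourseID, Credits, Dept, Instructor, Office, RoomNo}: {Dept} determines {CourseID, Dept} here but is not a superkey — split on Dept -> CourseID, giving {CourseID, Dept} and {Building, Credits, Dept, Instructor, Office, RoomNo}.
{CourseID, Dept} is in BCNF.
{Building, Credits, Dept, Instructor, Office, RoomNo}: {Building, Credits, Instructor} determines {Building, Credits, Instructor, RoomNo} here but is not a superkey — split on Building, Credits, Instructor -> RoomNo, giving {Building, Credits, Instructor, RoomNo} and {Building, Credits, Dept, Instructor, Office}.
{Building, Credits, Instructor, RoomNo} is in BCNF.
{Building, Credits, Dept, Instructor, Office} is in BCNF.

{Building, Credits, Dept, Instructor, Office}; {Building, Credits, Instructor, RoomNo}; {CourseID, Dept}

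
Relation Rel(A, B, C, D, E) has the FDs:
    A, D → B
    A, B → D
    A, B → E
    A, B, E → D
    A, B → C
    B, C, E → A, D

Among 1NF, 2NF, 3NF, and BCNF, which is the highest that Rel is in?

BCNF

Candidate keys: {A, B}, {A, D}, {B, C, E}. Prime attributes: {A, B, C, D, E}.
Every FD has a superkey on the left, so the relation is in BCNF.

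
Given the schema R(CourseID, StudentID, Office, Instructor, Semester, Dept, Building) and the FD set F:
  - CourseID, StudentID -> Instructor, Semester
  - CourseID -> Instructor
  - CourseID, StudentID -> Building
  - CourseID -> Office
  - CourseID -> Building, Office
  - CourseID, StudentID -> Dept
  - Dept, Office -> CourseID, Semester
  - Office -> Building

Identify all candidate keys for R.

{CourseID, StudentID}, {Dept, Office, StudentID}

No FD produces {StudentID}, so it must be in every candidate key.
{CourseID, StudentID}⁺ = {Building, CourseID, Dept, Instructor, Office, Semester, StudentID}, which is every attribute, so {CourseID, StudentID} is a candidate key.
{Dept, Office, StudentID}⁺ = {Building, CourseID, Dept, Instructor, Office, Semester, StudentID}, which is every attribute, so {Dept, Office, StudentID} is a candidate key.
Any other superkey properly contains one of these, so there are no further candidate keys.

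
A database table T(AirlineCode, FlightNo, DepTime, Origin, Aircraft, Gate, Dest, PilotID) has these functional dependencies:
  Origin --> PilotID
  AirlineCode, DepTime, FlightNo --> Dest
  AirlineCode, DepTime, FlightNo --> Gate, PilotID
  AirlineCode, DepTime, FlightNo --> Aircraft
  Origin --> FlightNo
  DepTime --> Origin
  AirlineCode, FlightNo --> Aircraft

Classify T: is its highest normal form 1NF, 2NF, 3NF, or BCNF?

1NF

Candidate key: {AirlineCode, DepTime}. Prime attributes: {AirlineCode, DepTime}.
Origin --> PilotID breaks BCNF: {Origin}⁺ = {FlightNo, Origin, PilotID}, so {Origin} is not a superkey.
Origin --> PilotID determines the non-prime attribute {PilotID} from a non-superkey — 3NF is violated.
Since {DepTime} ⊂ {AirlineCode, DepTime} and {DepTime}⁺ ⊇ {FlightNo, Origin, PilotID} with {FlightNo, Origin, PilotID} non-prime, there is a partial dependency; 2NF fails.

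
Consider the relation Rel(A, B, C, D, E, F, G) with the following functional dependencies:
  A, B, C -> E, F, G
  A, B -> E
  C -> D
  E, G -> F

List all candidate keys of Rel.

{A, B, C}

{A, B, C} never appear on the right of any FD, so every key must include all of them.
{A, B, C} is a candidate key since {A, B, C}⁺ = {A, B, C, D, E, F, G} covers every attribute.
No smaller or unrelated set reaches every attribute, so there are no other keys.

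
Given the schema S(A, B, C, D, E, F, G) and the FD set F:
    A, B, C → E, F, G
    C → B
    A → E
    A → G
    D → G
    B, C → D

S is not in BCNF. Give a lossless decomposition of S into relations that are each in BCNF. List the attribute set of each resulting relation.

Candidate key of the original relation: {A, C}.
In {A, B, C, D, E, F, G}, {C} is not a superkey ({C}⁺ restricted to this set is {B, C, D, G}), so split on C → B, D, G into {B, C, D, G} and {A, C, E, F}.
In {B, C, D, G}, {D} is not a superkey ({D}⁺ restricted to this set is {D, G}), so split on D → G into {D, G} and {B, C, D}.
{D, G} has no BCNF violation.
{B, C, D} has no BCNF violation.
In {A, C, E, F}, {A} is not a superkey ({A}⁺ restricted to this set is {A, E}), so split on A → E into {A, E} and {A, C, F}.
{A, E} has no BCNF violation.
{A, C, F} has no BCNF violation.

{A, C, F}; {A, E}; {B, C, D}; {D, G}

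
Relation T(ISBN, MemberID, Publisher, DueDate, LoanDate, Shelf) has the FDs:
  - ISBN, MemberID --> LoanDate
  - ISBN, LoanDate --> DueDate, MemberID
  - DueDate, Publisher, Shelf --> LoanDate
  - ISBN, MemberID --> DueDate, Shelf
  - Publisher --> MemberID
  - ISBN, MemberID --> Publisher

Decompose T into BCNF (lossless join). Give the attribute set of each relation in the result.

{DueDate, ISBN, Publisher, Shelf}; {DueDate, LoanDate, Publisher, Shelf}; {MemberID, Publisher}

Candidate keys of the original relation: {ISBN, LoanDate}, {ISBN, MemberID}, {ISBN, Publisher}.
Within {DueDate, ISBN, LoanDate, MemberID, Publisher, Shelf}: {DueDate, Publisher, Shelf}⁺ ∩ {DueDate, ISBN, LoanDate, MemberID, Publisher, Shelf} = {DueDate, LoanDate, MemberID, Publisher, Shelf}, not the whole set, so DueDate, Publisher, Shelf --> LoanDate, MemberID violates BCNF; decompose into {DueDate, LoanDate, MemberID, Publisher, Shelf} and {DueDate, ISBN, Publisher, Shelf}.
Within {DueDate, LoanDate, MemberID, Publisher, Shelf}: {Publisher}⁺ ∩ {DueDate, LoanDate, MemberID, Publisher, Shelf} = {MemberID, Publisher}, not the whole set, so Publisher --> MemberID violates BCNF; decompose into {MemberID, Publisher} and {DueDate, LoanDate, Publisher, Shelf}.
{MemberID, Publisher}: every determinant is a superkey — BCNF.
{DueDate, LoanDate, Publisher, Shelf}: every determinant is a superkey — BCNF.
{DueDate, ISBN, Publisher, Shelf}: every determinant is a superkey — BCNF.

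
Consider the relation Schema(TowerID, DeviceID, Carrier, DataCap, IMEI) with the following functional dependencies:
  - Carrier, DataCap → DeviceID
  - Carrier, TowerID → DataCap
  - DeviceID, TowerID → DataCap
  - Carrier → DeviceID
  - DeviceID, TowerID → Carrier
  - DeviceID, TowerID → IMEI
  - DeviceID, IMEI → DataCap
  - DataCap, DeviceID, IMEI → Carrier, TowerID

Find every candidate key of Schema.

{Carrier, IMEI}⁺ = {Carrier, DataCap, DeviceID, IMEI, TowerID}, which is every attribute, so {Carrier, IMEI} is a candidate key.
{Carrier, TowerID}⁺ = {Carrier, DataCap, DeviceID, IMEI, TowerID}, which is every attribute, so {Carrier, TowerID} is a candidate key.
{DeviceID, IMEI}⁺ = {Carrier, DataCap, DeviceID, IMEI, TowerID}, which is every attribute, so {DeviceID, IMEI} is a candidate key.
{DeviceID, TowerID}⁺ = {Carrier, DataCap, DeviceID, IMEI, TowerID}, which is every attribute, so {DeviceID, TowerID} is a candidate key.
These are minimal and exhaustive — every other superkey contains one of them.

{Carrier, IMEI}, {Carrier, TowerID}, {DeviceID, IMEI}, {DeviceID, TowerID}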